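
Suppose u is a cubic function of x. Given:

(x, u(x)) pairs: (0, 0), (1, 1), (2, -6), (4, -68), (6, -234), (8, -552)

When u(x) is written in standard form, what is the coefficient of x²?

Write u(x) = ax³ + bx² + cx + d; the 6 given values yield a linear system in the 4 coefficients.
Solving, u(x) = -x³ - x² + 3x.
The coefficient of x² is -1.

-1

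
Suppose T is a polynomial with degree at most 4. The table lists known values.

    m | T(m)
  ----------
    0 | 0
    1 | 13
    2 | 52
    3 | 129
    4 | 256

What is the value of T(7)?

1057

First differences: 13, 39, 77, 127. Second differences: 26, 38, 50. Third differences: 12, 12.
Level-3 differences are constant, so T has degree 3.
Fitting a degree-3 polynomial gives T(m) = 2m³ + 7m² + 4m.
Then T(7) = 1057.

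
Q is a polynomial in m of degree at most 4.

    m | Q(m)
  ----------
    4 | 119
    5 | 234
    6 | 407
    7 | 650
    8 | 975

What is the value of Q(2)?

First differences: 115, 173, 243, 325. Second differences: 58, 70, 82. Third differences: 12, 12.
Level-3 differences are constant, so Q has degree 3.
Fitting a degree-3 polynomial gives Q(m) = 2m³ - m² + 2m - 1.
Then Q(2) = 15.

15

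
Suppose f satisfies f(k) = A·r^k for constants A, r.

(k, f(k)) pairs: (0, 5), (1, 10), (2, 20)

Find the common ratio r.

2

Consecutive ratio: 10/5 = 2, and 20/10 = 2, so r = 2.
Then A·2^0 = 5 gives A = 5, and f(k) = 5·2^k.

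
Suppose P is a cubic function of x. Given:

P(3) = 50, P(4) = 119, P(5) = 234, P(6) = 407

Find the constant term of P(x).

-1

Write P(x) = ax³ + bx² + cx + d; the 4 given values yield a linear system in the 4 coefficients.
Solving, P(x) = 2x³ - x² + 2x - 1.
The constant term is P(0) = -1.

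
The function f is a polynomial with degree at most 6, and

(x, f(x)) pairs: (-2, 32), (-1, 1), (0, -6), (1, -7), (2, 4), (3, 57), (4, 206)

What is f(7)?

2129

First differences: -31, -7, -1, 11, 53, 149. Second differences: 24, 6, 12, 42, 96. Third differences: -18, 6, 30, 54. Fourth differences: 24, 24, 24.
Level-4 differences are constant, so f has degree 4.
Fitting a degree-4 polynomial gives f(x) = x^4 - x³ + 2x² - 3x - 6.
Then f(7) = 2129.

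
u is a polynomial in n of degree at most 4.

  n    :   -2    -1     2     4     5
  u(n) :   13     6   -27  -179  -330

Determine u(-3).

38

Write u(n) = an^4 + bn³ + cn² + dn + e; the 5 given values yield a linear system in the 5 coefficients.
Solving, the leading coefficient vanishes, and u(n) = -2n³ - 3n² - 2n + 5.
Then u(-3) = 38.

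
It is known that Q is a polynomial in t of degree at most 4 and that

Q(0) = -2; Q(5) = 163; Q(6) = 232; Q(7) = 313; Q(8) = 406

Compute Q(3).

61

Write Q(t) = at^4 + bt³ + ct² + dt + e; the 5 given values yield a linear system in the 5 coefficients.
Solving, the top 2 coefficients vanish, and Q(t) = 6t² + 3t - 2.
Then Q(3) = 61.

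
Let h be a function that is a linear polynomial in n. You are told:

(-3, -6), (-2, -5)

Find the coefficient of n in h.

Write h(n) = an + b; the 2 given values yield a linear system in the 2 coefficients.
Solving, h(n) = n - 3.
The coefficient of n is 1.

1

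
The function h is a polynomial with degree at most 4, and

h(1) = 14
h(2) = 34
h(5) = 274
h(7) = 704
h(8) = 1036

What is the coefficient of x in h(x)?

9

Write h(x) = ax^4 + bx³ + cx² + dx + e; the 5 given values yield a linear system in the 5 coefficients.
Solving, the leading coefficient vanishes, and h(x) = 2x³ - x² + 9x + 4.
The coefficient of x is 9.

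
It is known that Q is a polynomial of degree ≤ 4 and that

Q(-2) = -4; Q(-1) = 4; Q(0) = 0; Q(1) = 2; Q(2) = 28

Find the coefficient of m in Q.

First differences: 8, -4, 2, 26. Second differences: -12, 6, 24. Third differences: 18, 18.
Level-3 differences are constant, so Q has degree 3.
Fitting a degree-3 polynomial gives Q(m) = 3m³ + 3m² - 4m.
The coefficient of m is -4.

-4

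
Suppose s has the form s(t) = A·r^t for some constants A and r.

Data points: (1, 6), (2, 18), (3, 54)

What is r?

3

Consecutive ratio: 18/6 = 3, and 54/18 = 3, so r = 3.
Then A·3^1 = 6 gives A = 2, and s(t) = 2·3^t.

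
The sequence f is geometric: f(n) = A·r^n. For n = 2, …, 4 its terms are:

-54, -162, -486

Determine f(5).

Consecutive ratio: -162/(-54) = 3, and -486/(-162) = 3, so r = 3.
Then A·3^2 = -54 gives A = -6, and f(n) = -6·3^n.
f(5) = -6·3^5 = -1458.

-1458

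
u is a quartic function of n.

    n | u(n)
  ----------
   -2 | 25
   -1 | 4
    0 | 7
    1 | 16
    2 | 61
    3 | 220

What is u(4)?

First differences: -21, 3, 9, 45, 159. Second differences: 24, 6, 36, 114. Third differences: -18, 30, 78. Fourth differences: 48, 48.
Level-4 differences are constant, so u has degree 4.
Fitting a degree-4 polynomial gives u(n) = 2n^4 + n³ + n² + 5n + 7.
Then u(4) = 619.

619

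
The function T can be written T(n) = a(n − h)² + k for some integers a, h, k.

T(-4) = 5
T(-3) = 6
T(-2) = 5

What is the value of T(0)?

-3

First differences 1, -1; second difference -2 = 2a, so a = -1.
Expanding, the n-coefficient is −2ah = 2h; matching it to the data gives h = -3, and then k = 6.
So T(n) = -1(n + 3)² + 6.
T(0) = -1·3² + 6 = -3.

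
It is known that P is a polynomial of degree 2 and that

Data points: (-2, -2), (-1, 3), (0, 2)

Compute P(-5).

-53

Write P(n) = an² + bn + c; the 3 given values yield a linear system in the 3 coefficients.
Solving, P(n) = -3n² - 4n + 2.
Then P(-5) = -53.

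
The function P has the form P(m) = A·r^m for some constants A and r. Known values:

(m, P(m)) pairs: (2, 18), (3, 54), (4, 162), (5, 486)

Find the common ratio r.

Consecutive ratio: 54/18 = 3, and 162/54 = 3, so r = 3.
Then A·3^2 = 18 gives A = 2, and P(m) = 2·3^m.

3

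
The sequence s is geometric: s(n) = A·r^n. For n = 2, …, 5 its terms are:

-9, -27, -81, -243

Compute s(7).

-2187

Consecutive ratio: -27/(-9) = 3, and -81/(-27) = 3, so r = 3.
Then A·3^2 = -9 gives A = -1, and s(n) = -1·3^n.
s(7) = -1·3^7 = -2187.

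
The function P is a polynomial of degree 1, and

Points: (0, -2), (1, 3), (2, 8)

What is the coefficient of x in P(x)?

5

First differences: 5, 5.
Level-1 differences are constant, so P has degree 1.
Fitting a degree-1 polynomial gives P(x) = 5x - 2.
The coefficient of x is 5.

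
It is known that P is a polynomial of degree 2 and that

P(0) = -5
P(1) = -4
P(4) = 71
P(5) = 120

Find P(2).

Write P(t) = at² + bt + c; the 4 given values yield a linear system in the 3 coefficients.
Solving, P(t) = 6t² - 5t - 5.
Then P(2) = 9.

9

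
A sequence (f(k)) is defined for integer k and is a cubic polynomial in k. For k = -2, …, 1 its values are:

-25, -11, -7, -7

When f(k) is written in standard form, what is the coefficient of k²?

Write f(k) = ak³ + bk² + ck + d; the 4 given values yield a linear system in the 4 coefficients.
Solving, f(k) = k³ - 2k² + k - 7.
The coefficient of k² is -2.

-2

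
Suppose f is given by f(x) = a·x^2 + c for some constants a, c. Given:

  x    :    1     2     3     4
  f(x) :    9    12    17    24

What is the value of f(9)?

89

From f(1) = 9 and f(2) = 12: 1a + c = 9 and 4a + c = 12.
Subtracting: 3a = 3, so a = 1; then c = 9 − 1·1 = 8.
So f(x) = 1x² + 8, and f(9) = 89.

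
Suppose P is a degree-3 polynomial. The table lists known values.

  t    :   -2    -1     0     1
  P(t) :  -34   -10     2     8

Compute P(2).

14

Write P(t) = at³ + bt² + ct + d; the 4 given values yield a linear system in the 4 coefficients.
Solving, P(t) = t³ - 3t² + 8t + 2.
Then P(2) = 14.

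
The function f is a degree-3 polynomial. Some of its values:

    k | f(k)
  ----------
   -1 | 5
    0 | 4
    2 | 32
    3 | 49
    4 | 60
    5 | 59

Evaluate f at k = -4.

140

Write f(k) = ak³ + bk² + ck + d; the 6 given values yield a linear system in the 4 coefficients.
Solving, f(k) = -k³ + 6k² + 6k + 4.
Then f(-4) = 140.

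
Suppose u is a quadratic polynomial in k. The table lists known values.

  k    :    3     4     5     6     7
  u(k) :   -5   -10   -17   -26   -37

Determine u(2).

First differences: -5, -7, -9, -11. Second differences: -2, -2, -2.
Level-2 differences are constant, so u has degree 2.
Fitting a degree-2 polynomial gives u(k) = -k² + 2k - 2.
Then u(2) = -2.

-2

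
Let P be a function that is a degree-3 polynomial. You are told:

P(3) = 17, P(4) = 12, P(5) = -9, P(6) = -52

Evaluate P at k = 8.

Write P(k) = ak³ + bk² + ck + d; the 4 given values yield a linear system in the 4 coefficients.
Solving, P(k) = -k³ + 4k² + 4k - 4.
Then P(8) = -228.

-228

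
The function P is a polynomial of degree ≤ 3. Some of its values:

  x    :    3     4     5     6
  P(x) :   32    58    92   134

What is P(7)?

Write P(x) = ax³ + bx² + cx + d; the 4 given values yield a linear system in the 4 coefficients.
Solving, the leading coefficient vanishes, and P(x) = 4x² - 2x + 2.
Then P(7) = 184.

184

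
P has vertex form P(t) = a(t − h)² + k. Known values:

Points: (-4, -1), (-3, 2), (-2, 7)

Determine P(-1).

14

First differences 3, 5; second difference 2 = 2a, so a = 1.
Expanding, the t-coefficient is −2ah = -2h; matching it to the data gives h = -5, and then k = -2.
So P(t) = 1(t + 5)² − 2.
P(-1) = 1·4² − 2 = 14.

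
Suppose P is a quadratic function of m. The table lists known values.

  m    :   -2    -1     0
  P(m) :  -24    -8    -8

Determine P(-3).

-56

Write P(m) = am² + bm + c; the 3 given values yield a linear system in the 3 coefficients.
Solving, P(m) = -8m² - 8m - 8.
Then P(-3) = -56.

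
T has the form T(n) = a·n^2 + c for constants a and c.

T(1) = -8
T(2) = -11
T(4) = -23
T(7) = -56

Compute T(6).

-43

From T(1) = -8 and T(2) = -11: 1a + c = -8 and 4a + c = -11.
Subtracting: 3a = -3, so a = -1; then c = -8 − (-1)·1 = -7.
So T(n) = -1n² − 7, and T(6) = -43.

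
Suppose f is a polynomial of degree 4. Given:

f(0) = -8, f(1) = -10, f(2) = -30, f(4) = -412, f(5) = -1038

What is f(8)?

Write f(m) = am^4 + bm³ + cm² + dm + e; the 5 given values yield a linear system in the 5 coefficients.
Solving, f(m) = -2m^4 + 2m³ - m² - m - 8.
Then f(8) = -7248.

-7248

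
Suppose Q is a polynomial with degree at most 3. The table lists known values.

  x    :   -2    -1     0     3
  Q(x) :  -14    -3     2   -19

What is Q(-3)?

-31

Write Q(x) = ax³ + bx² + cx + d; the 4 given values yield a linear system in the 4 coefficients.
Solving, the leading coefficient vanishes, and Q(x) = -3x² + 2x + 2.
Then Q(-3) = -31.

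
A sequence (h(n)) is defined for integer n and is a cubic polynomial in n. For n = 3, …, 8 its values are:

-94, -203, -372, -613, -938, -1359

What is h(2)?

First differences: -109, -169, -241, -325, -421. Second differences: -60, -72, -84, -96. Third differences: -12, -12, -12.
Level-3 differences are constant, so h has degree 3.
Fitting a degree-3 polynomial gives h(n) = -2n³ - 6n² + 7n - 7.
Then h(2) = -33.

-33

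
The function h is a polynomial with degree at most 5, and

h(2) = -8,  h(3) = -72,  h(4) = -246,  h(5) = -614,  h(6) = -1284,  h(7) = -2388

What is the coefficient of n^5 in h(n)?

0

First differences: -64, -174, -368, -670, -1104. Second differences: -110, -194, -302, -434. Third differences: -84, -108, -132. Fourth differences: -24, -24.
Level-4 differences are constant, so h has degree 4.
Fitting a degree-4 polynomial gives h(n) = -n^4 + n + 6.
The coefficient of n^5 is 0.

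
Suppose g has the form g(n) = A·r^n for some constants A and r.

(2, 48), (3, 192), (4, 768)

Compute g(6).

Consecutive ratio: 192/48 = 4, and 768/192 = 4, so r = 4.
Then A·4^2 = 48 gives A = 3, and g(n) = 3·4^n.
g(6) = 3·4^6 = 12288.

12288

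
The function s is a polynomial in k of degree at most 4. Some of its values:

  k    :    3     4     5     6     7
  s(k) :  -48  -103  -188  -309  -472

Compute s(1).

First differences: -55, -85, -121, -163. Second differences: -30, -36, -42. Third differences: -6, -6.
Level-3 differences are constant, so s has degree 3.
Fitting a degree-3 polynomial gives s(k) = -k³ - 3k² + 3k - 3.
Then s(1) = -4.

-4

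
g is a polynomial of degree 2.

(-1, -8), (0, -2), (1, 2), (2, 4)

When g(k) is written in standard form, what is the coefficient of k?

5

First differences: 6, 4, 2. Second differences: -2, -2.
Level-2 differences are constant, so g has degree 2.
Fitting a degree-2 polynomial gives g(k) = -k² + 5k - 2.
The coefficient of k is 5.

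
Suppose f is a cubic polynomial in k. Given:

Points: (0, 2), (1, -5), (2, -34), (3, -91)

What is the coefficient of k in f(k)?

2

Write f(k) = ak³ + bk² + ck + d; the 4 given values yield a linear system in the 4 coefficients.
Solving, f(k) = -k³ - 8k² + 2k + 2.
The coefficient of k is 2.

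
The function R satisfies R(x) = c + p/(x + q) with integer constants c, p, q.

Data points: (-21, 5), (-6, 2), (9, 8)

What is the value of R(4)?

10

(R(x) − c)(x + q) = p for each data point; the three points give a linear system in c and q, then p follows.
Solving: c = 6, q = 1, p = 20, so R(x) = 6 + 20/(x + 1).
Then R(4) = 6 + 20/5 = 10.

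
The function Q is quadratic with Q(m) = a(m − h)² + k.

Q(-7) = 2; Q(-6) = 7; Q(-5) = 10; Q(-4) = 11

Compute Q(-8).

First differences 5, 3, 1; second difference -2 = 2a, so a = -1.
Expanding, the m-coefficient is −2ah = 2h; matching it to the data gives h = -4, and then k = 11.
So Q(m) = -1(m + 4)² + 11.
Q(-8) = -1·(-4)² + 11 = -5.

-5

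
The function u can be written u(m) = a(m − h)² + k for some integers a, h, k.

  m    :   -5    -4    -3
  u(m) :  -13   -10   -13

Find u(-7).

-37

First differences 3, -3; second difference -6 = 2a, so a = -3.
Expanding, the m-coefficient is −2ah = 6h; matching it to the data gives h = -4, and then k = -10.
So u(m) = -3(m + 4)² − 10.
u(-7) = -3·(-3)² − 10 = -37.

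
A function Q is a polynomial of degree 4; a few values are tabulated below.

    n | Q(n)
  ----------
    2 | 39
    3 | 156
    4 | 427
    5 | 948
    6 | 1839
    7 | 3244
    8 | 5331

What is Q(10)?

12343

First differences: 117, 271, 521, 891, 1405, 2087. Second differences: 154, 250, 370, 514, 682. Third differences: 96, 120, 144, 168. Fourth differences: 24, 24, 24.
Level-4 differences are constant, so Q has degree 4.
Fitting a degree-4 polynomial gives Q(n) = n^4 + 2n³ + 4n² - 6n + 3.
Then Q(10) = 12343.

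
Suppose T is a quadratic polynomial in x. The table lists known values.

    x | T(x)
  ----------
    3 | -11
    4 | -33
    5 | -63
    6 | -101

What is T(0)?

7

First differences: -22, -30, -38. Second differences: -8, -8.
Level-2 differences are constant, so T has degree 2.
Fitting a degree-2 polynomial gives T(x) = -4x² + 6x + 7.
Then T(0) = 7.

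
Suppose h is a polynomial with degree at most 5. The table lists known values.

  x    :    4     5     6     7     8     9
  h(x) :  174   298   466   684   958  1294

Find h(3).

First differences: 124, 168, 218, 274, 336. Second differences: 44, 50, 56, 62. Third differences: 6, 6, 6.
Level-3 differences are constant, so h has degree 3.
Fitting a degree-3 polynomial gives h(x) = x³ + 7x² - 2.
Then h(3) = 88.

88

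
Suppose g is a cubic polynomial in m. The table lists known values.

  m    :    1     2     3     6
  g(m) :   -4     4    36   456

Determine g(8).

Write g(m) = am³ + bm² + cm + d; the 4 given values yield a linear system in the 4 coefficients.
Solving, g(m) = 3m³ - 6m² + 5m - 6.
Then g(8) = 1186.

1186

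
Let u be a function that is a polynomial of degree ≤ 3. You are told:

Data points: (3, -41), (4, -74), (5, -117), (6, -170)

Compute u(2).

First differences: -33, -43, -53. Second differences: -10, -10.
Level-2 differences are constant, so u has degree 2.
Fitting a degree-2 polynomial gives u(x) = -5x² + 2x - 2.
Then u(2) = -18.

-18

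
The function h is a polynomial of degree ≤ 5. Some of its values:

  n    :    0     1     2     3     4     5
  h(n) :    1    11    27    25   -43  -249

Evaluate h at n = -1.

Write h(n) = an^5 + bn^4 + cn³ + dn² + en + p; the 6 given values yield a linear system in the 6 coefficients.
Solving, the leading coefficient vanishes, and h(n) = -n^4 + 2n³ + 4n² + 5n + 1.
Then h(-1) = -3.

-3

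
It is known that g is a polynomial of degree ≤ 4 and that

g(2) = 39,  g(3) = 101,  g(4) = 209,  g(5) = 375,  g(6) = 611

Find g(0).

5

Write g(n) = an^4 + bn³ + cn² + dn + e; the 5 given values yield a linear system in the 5 coefficients.
Solving, the leading coefficient vanishes, and g(n) = 2n³ + 5n² - n + 5.
Then g(0) = 5.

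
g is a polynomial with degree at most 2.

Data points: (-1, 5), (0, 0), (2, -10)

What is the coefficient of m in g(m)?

Write g(m) = am² + bm + c; the 3 given values yield a linear system in the 3 coefficients.
Solving, the leading coefficient vanishes, and g(m) = -5m.
The coefficient of m is -5.

-5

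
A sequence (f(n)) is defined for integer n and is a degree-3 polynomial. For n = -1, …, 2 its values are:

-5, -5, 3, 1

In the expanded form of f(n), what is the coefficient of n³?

-3

Write f(n) = an³ + bn² + cn + d; the 4 given values yield a linear system in the 4 coefficients.
Solving, f(n) = -3n³ + 4n² + 7n - 5.
The coefficient of n³ is -3.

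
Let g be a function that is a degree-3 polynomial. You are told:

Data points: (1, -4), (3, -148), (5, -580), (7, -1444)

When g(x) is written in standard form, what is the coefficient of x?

3

Write g(x) = ax³ + bx² + cx + d; the 4 given values yield a linear system in the 4 coefficients.
Solving, g(x) = -3x³ - 9x² + 3x + 5.
The coefficient of x is 3.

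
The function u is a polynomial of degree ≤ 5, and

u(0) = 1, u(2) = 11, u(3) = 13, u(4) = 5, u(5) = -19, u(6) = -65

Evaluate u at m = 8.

Write u(m) = am^5 + bm^4 + cm³ + dm² + em + p; the 6 given values yield a linear system in the 6 coefficients.
Solving, the top 2 coefficients vanish, and u(m) = -m³ + 4m² + m + 1.
Then u(8) = -247.

-247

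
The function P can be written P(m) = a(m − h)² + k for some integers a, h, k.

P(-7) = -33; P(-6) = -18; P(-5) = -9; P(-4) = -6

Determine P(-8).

First differences 15, 9, 3; second difference -6 = 2a, so a = -3.
Expanding, the m-coefficient is −2ah = 6h; matching it to the data gives h = -4, and then k = -6.
So P(m) = -3(m + 4)² − 6.
P(-8) = -3·(-4)² − 6 = -54.

-54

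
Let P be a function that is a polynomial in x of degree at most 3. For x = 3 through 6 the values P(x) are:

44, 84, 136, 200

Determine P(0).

-4

Write P(x) = ax³ + bx² + cx + d; the 4 given values yield a linear system in the 4 coefficients.
Solving, the leading coefficient vanishes, and P(x) = 6x² - 2x - 4.
Then P(0) = -4.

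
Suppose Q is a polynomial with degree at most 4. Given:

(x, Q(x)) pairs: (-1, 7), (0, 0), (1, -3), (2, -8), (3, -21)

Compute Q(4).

Write Q(x) = ax^4 + bx³ + cx² + dx + e; the 5 given values yield a linear system in the 5 coefficients.
Solving, the leading coefficient vanishes, and Q(x) = -x³ + 2x² - 4x.
Then Q(4) = -48.

-48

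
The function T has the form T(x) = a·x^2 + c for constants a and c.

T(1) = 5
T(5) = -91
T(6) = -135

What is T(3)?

From T(1) = 5 and T(5) = -91: 1a + c = 5 and 25a + c = -91.
Subtracting: 24a = -96, so a = -4; then c = 5 − (-4)·1 = 9.
So T(x) = -4x² + 9, and T(3) = -27.

-27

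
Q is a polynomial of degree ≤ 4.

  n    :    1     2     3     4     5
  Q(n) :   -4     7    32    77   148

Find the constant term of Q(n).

Write Q(n) = an^4 + bn³ + cn² + dn + e; the 5 given values yield a linear system in the 5 coefficients.
Solving, the leading coefficient vanishes, and Q(n) = n³ + n² + n - 7.
The constant term is Q(0) = -7.

-7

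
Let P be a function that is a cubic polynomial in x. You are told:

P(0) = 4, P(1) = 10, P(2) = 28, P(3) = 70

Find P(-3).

Write P(x) = ax³ + bx² + cx + d; the 4 given values yield a linear system in the 4 coefficients.
Solving, P(x) = 2x³ + 4x + 4.
Then P(-3) = -62.

-62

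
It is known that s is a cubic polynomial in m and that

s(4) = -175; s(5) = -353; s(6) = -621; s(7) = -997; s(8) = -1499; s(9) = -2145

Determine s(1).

First differences: -178, -268, -376, -502, -646. Second differences: -90, -108, -126, -144. Third differences: -18, -18, -18.
Level-3 differences are constant, so s has degree 3.
Fitting a degree-3 polynomial gives s(m) = -3m³ + 5m - 3.
Then s(1) = -1.

-1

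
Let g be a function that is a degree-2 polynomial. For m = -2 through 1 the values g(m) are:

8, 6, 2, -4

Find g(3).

First differences: -2, -4, -6. Second differences: -2, -2.
Level-2 differences are constant, so g has degree 2.
Fitting a degree-2 polynomial gives g(m) = -m² - 5m + 2.
Then g(3) = -22.

-22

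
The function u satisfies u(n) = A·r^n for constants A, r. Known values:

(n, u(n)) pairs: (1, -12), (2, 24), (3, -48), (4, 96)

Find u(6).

Consecutive ratio: 24/(-12) = -2, and -48/24 = -2, so r = -2.
Then A·(-2)^1 = -12 gives A = 6, and u(n) = 6·(-2)^n.
u(6) = 6·(-2)^6 = 384.

384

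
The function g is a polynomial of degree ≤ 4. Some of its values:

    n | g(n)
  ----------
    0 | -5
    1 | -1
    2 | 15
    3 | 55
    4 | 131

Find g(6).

First differences: 4, 16, 40, 76. Second differences: 12, 24, 36. Third differences: 12, 12.
Level-3 differences are constant, so g has degree 3.
Fitting a degree-3 polynomial gives g(n) = 2n³ + 2n - 5.
Then g(6) = 439.

439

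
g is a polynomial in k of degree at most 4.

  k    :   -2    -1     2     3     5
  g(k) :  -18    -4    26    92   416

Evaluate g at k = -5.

Write g(k) = ak^4 + bk³ + ck² + dk + e; the 5 given values yield a linear system in the 5 coefficients.
Solving, the leading coefficient vanishes, and g(k) = 3k³ + 2k² - k - 4.
Then g(-5) = -324.

-324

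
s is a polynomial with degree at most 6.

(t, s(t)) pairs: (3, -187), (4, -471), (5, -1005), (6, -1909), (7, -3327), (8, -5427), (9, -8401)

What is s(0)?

5

Write s(t) = at^6 + bt^5 + ct^4 + dt³ + et² + pt + q; the 7 given values yield a linear system in the 7 coefficients.
Solving, the top 2 coefficients vanish, and s(t) = -t^4 - 2t³ - 4t² - 7t + 5.
The constant term is s(0) = 5.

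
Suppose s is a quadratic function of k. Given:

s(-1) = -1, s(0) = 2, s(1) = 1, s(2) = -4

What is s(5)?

-43

Write s(k) = ak² + bk + c; the 4 given values yield a linear system in the 3 coefficients.
Solving, s(k) = -2k² + k + 2.
Then s(5) = -43.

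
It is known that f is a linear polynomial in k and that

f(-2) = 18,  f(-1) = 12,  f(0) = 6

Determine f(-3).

Write f(k) = ak + b; the 3 given values yield a linear system in the 2 coefficients.
Solving, f(k) = -6k + 6.
Then f(-3) = 24.

24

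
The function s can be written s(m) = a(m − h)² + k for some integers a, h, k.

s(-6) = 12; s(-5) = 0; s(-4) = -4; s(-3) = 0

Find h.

-4

First differences -12, -4, 4; second difference 8 = 2a, so a = 4.
Expanding, the m-coefficient is −2ah = -8h; matching it to the data gives h = -4, and then k = -4.
So s(m) = 4(m + 4)² − 4.
Hence h = -4.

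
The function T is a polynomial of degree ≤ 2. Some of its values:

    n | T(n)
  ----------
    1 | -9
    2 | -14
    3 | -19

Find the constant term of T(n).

First differences: -5, -5.
Level-1 differences are constant, so T has degree 1.
Fitting a degree-1 polynomial gives T(n) = -5n - 4.
The constant term is T(0) = -4.

-4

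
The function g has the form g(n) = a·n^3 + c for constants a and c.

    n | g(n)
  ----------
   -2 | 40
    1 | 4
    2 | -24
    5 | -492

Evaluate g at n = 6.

From g(-2) = 40 and g(1) = 4: -8a + c = 40 and 1a + c = 4.
Subtracting: 9a = -36, so a = -4; then c = 40 − (-4)·(-8) = 8.
So g(n) = -4n³ + 8, and g(6) = -856.

-856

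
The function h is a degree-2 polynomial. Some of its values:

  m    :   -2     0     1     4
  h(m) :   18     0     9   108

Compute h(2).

Write h(m) = am² + bm + c; the 4 given values yield a linear system in the 3 coefficients.
Solving, h(m) = 6m² + 3m.
Then h(2) = 30.

30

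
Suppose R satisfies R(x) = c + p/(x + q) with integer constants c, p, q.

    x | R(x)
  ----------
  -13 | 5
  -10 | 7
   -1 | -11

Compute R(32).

(R(x) − c)(x + q) = p for each data point; the three points give a linear system in c and q, then p follows.
Solving: c = 1, q = 4, p = -36, so R(x) = 1 − 36/(x + 4).
Then R(32) = 1 − 36/36 = 0.

0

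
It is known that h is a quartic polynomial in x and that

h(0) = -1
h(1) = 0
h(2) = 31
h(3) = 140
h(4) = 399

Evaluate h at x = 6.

Write h(x) = ax^4 + bx³ + cx² + dx + e; the 5 given values yield a linear system in the 5 coefficients.
Solving, h(x) = x^4 + 2x³ + 2x² - 4x - 1.
Then h(6) = 1775.

1775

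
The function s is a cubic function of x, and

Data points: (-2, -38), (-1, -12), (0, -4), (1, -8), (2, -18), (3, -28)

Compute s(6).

First differences: 26, 8, -4, -10, -10. Second differences: -18, -12, -6, 0. Third differences: 6, 6, 6.
Level-3 differences are constant, so s has degree 3.
Fitting a degree-3 polynomial gives s(x) = x³ - 6x² + x - 4.
Then s(6) = 2.

2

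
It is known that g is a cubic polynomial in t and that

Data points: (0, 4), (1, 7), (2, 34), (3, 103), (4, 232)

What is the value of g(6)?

742

First differences: 3, 27, 69, 129. Second differences: 24, 42, 60. Third differences: 18, 18.
Level-3 differences are constant, so g has degree 3.
Fitting a degree-3 polynomial gives g(t) = 3t³ + 3t² - 3t + 4.
Then g(6) = 742.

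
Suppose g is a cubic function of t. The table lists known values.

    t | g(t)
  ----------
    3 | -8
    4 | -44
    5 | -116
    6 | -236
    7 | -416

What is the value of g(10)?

First differences: -36, -72, -120, -180. Second differences: -36, -48, -60. Third differences: -12, -12.
Level-3 differences are constant, so g has degree 3.
Fitting a degree-3 polynomial gives g(t) = -2t³ + 6t² - 4t + 4.
Then g(10) = -1436.

-1436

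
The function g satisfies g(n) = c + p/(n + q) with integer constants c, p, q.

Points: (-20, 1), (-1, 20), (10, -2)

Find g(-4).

(g(n) − c)(n + q) = p for each data point; the three points give a linear system in c and q, then p follows.
Solving: c = 0, q = 0, p = -20, so g(n) = -20/(n + 0).
Then g(-4) = 0 − 20/(-4) = 5.

5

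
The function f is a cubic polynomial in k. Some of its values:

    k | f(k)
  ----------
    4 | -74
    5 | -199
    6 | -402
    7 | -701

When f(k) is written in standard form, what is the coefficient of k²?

Write f(k) = ak³ + bk² + ck + d; the 4 given values yield a linear system in the 4 coefficients.
Solving, f(k) = -3k³ + 6k² + 4k + 6.
The coefficient of k² is 6.

6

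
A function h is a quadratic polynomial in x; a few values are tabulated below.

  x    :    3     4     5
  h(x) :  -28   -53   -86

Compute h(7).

-176

Write h(x) = ax² + bx + c; the 3 given values yield a linear system in the 3 coefficients.
Solving, h(x) = -4x² + 3x - 1.
Then h(7) = -176.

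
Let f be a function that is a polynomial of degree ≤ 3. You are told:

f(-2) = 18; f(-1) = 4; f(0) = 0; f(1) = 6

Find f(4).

First differences: -14, -4, 6. Second differences: 10, 10.
Level-2 differences are constant, so f has degree 2.
Fitting a degree-2 polynomial gives f(x) = 5x² + x.
Then f(4) = 84.

84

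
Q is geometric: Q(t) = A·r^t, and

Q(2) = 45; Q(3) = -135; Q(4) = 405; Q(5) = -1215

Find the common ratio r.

-3

Consecutive ratio: -135/45 = -3, and 405/(-135) = -3, so r = -3.
Then A·(-3)^2 = 45 gives A = 5, and Q(t) = 5·(-3)^t.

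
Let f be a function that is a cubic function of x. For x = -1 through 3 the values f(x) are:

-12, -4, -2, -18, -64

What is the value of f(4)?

-152

Write f(x) = ax³ + bx² + cx + d; the 5 given values yield a linear system in the 4 coefficients.
Solving, f(x) = -2x³ - 3x² + 7x - 4.
Then f(4) = -152.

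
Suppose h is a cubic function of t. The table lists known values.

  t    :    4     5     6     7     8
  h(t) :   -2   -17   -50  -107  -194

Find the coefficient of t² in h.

6

Write h(t) = at³ + bt² + ct + d; the 5 given values yield a linear system in the 4 coefficients.
Solving, h(t) = -t³ + 6t² - 8t - 2.
The coefficient of t² is 6.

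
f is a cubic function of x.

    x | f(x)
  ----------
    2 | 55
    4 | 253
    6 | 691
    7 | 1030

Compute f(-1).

Write f(x) = ax³ + bx² + cx + d; the 4 given values yield a linear system in the 4 coefficients.
Solving, f(x) = 2x³ + 6x² + 7x + 1.
Then f(-1) = -2.

-2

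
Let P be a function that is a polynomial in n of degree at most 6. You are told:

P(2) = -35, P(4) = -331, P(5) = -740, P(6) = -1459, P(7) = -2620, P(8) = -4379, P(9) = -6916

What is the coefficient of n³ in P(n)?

0

Write P(n) = an^6 + bn^5 + cn^4 + dn³ + en² + pn + q; the 7 given values yield a linear system in the 7 coefficients.
Solving, the top 2 coefficients vanish, and P(n) = -n^4 - 4n² - 4n + 5.
The coefficient of n³ is 0.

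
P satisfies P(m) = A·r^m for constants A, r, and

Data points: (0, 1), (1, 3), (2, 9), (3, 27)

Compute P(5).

Consecutive ratio: 3/1 = 3, and 9/3 = 3, so r = 3.
Then A·3^0 = 1 gives A = 1, and P(m) = 1·3^m.
P(5) = 1·3^5 = 243.

243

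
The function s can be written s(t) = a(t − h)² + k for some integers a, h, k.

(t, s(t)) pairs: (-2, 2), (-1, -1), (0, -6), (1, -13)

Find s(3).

First differences -3, -5, -7; second difference -2 = 2a, so a = -1.
Expanding, the t-coefficient is −2ah = 2h; matching it to the data gives h = -3, and then k = 3.
So s(t) = -1(t + 3)² + 3.
s(3) = -1·6² + 3 = -33.

-33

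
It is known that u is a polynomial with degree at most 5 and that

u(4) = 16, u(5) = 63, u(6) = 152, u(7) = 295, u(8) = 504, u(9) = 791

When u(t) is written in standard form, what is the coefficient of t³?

2

Write u(t) = at^5 + bt^4 + ct³ + dt² + et + p; the 6 given values yield a linear system in the 6 coefficients.
Solving, the top 2 coefficients vanish, and u(t) = 2t³ - 9t² + 6t + 8.
The coefficient of t³ is 2.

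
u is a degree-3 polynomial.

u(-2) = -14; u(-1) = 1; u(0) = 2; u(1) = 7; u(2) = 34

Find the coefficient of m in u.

Write u(m) = am³ + bm² + cm + d; the 5 given values yield a linear system in the 4 coefficients.
Solving, u(m) = 3m³ + 2m² + 2.
The coefficient of m is 0.

0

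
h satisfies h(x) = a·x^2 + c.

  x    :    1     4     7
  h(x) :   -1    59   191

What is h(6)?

139

From h(1) = -1 and h(4) = 59: 1a + c = -1 and 16a + c = 59.
Subtracting: 15a = 60, so a = 4; then c = -1 − 4·1 = -5.
So h(x) = 4x² − 5, and h(6) = 139.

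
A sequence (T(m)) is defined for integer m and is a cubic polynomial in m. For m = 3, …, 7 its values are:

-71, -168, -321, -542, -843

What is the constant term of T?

4

First differences: -97, -153, -221, -301. Second differences: -56, -68, -80. Third differences: -12, -12.
Level-3 differences are constant, so T has degree 3.
Fitting a degree-3 polynomial gives T(m) = -2m³ - 4m² + 5m + 4.
The constant term is T(0) = 4.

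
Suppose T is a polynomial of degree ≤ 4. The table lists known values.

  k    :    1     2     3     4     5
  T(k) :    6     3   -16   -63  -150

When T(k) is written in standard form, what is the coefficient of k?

-1

First differences: -3, -19, -47, -87. Second differences: -16, -28, -40. Third differences: -12, -12.
Level-3 differences are constant, so T has degree 3.
Fitting a degree-3 polynomial gives T(k) = -2k³ + 4k² - k + 5.
The coefficient of k is -1.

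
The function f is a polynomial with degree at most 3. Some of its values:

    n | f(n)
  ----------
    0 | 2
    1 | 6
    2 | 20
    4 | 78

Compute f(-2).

Write f(n) = an³ + bn² + cn + d; the 4 given values yield a linear system in the 4 coefficients.
Solving, the leading coefficient vanishes, and f(n) = 5n² - n + 2.
Then f(-2) = 24.

24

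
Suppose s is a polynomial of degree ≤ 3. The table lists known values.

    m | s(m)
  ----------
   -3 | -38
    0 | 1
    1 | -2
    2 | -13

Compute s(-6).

Write s(m) = am³ + bm² + cm + d; the 4 given values yield a linear system in the 4 coefficients.
Solving, the leading coefficient vanishes, and s(m) = -4m² + m + 1.
Then s(-6) = -149.

-149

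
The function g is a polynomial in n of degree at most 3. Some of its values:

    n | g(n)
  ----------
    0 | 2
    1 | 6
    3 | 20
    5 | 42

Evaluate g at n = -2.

Write g(n) = an³ + bn² + cn + d; the 4 given values yield a linear system in the 4 coefficients.
Solving, the leading coefficient vanishes, and g(n) = n² + 3n + 2.
Then g(-2) = 0.

0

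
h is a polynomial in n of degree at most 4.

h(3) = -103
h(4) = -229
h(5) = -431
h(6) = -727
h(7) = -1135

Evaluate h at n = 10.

First differences: -126, -202, -296, -408. Second differences: -76, -94, -112. Third differences: -18, -18.
Level-3 differences are constant, so h has degree 3.
Fitting a degree-3 polynomial gives h(n) = -3n³ - 2n² - n - 1.
Then h(10) = -3211.

-3211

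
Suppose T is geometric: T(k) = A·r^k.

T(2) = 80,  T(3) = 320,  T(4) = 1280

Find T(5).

5120

Consecutive ratio: 320/80 = 4, and 1280/320 = 4, so r = 4.
Then A·4^2 = 80 gives A = 5, and T(k) = 5·4^k.
T(5) = 5·4^5 = 5120.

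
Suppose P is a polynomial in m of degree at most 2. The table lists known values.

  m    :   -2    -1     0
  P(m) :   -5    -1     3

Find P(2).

Write P(m) = am² + bm + c; the 3 given values yield a linear system in the 3 coefficients.
Solving, the leading coefficient vanishes, and P(m) = 4m + 3.
Then P(2) = 11.

11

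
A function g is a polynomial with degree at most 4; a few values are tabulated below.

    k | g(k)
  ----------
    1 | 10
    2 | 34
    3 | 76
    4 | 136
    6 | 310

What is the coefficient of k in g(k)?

Write g(k) = ak^4 + bk³ + ck² + dk + e; the 5 given values yield a linear system in the 5 coefficients.
Solving, the top 2 coefficients vanish, and g(k) = 9k² - 3k + 4.
The coefficient of k is -3.

-3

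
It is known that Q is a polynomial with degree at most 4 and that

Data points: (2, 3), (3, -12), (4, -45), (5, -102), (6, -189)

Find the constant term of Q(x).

First differences: -15, -33, -57, -87. Second differences: -18, -24, -30. Third differences: -6, -6.
Level-3 differences are constant, so Q has degree 3.
Fitting a degree-3 polynomial gives Q(x) = -x³ + 4x + 3.
The constant term is Q(0) = 3.

3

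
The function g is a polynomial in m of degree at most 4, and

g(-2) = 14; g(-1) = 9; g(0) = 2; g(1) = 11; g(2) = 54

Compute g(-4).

First differences: -5, -7, 9, 43. Second differences: -2, 16, 34. Third differences: 18, 18.
Level-3 differences are constant, so g has degree 3.
Fitting a degree-3 polynomial gives g(m) = 3m³ + 8m² - 2m + 2.
Then g(-4) = -54.

-54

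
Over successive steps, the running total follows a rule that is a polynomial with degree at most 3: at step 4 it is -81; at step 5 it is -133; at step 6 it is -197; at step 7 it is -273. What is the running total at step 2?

Write the value at t as u(t).
First differences: -52, -64, -76. Second differences: -12, -12.
Level-2 differences are constant, so u has degree 2.
Fitting a degree-2 polynomial gives u(t) = -6t² + 2t + 7.
Then u(2) = -13.

-13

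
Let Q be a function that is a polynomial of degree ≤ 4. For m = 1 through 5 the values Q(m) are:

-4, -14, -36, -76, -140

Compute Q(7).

-364

First differences: -10, -22, -40, -64. Second differences: -12, -18, -24. Third differences: -6, -6.
Level-3 differences are constant, so Q has degree 3.
Fitting a degree-3 polynomial gives Q(m) = -m³ - 3m.
Then Q(7) = -364.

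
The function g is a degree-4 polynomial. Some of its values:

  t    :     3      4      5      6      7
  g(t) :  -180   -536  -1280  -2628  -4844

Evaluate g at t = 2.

Write g(t) = at^4 + bt³ + ct² + dt + e; the 5 given values yield a linear system in the 5 coefficients.
Solving, g(t) = -2t^4 - 6t.
Then g(2) = -44.

-44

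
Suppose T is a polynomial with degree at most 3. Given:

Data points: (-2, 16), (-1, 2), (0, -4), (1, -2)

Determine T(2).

8

First differences: -14, -6, 2. Second differences: 8, 8.
Level-2 differences are constant, so T has degree 2.
Fitting a degree-2 polynomial gives T(n) = 4n² - 2n - 4.
Then T(2) = 8.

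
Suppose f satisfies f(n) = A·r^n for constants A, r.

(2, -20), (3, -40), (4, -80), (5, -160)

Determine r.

Consecutive ratio: -40/(-20) = 2, and -80/(-40) = 2, so r = 2.
Then A·2^2 = -20 gives A = -5, and f(n) = -5·2^n.

2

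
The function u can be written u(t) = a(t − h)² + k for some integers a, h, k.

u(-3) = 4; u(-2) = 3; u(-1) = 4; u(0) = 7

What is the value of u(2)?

First differences -1, 1, 3; second difference 2 = 2a, so a = 1.
Expanding, the t-coefficient is −2ah = -2h; matching it to the data gives h = -2, and then k = 3.
So u(t) = 1(t + 2)² + 3.
u(2) = 1·4² + 3 = 19.

19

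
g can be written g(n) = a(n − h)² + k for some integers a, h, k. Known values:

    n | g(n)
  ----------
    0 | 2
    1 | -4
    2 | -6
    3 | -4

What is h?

First differences -6, -2, 2; second difference 4 = 2a, so a = 2.
Expanding, the n-coefficient is −2ah = -4h; matching it to the data gives h = 2, and then k = -6.
So g(n) = 2(n − 2)² − 6.
Hence h = 2.

2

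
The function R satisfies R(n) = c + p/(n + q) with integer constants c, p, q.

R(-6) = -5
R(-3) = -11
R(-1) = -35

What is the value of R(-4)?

-8

(R(n) − c)(n + q) = p for each data point; the three points give a linear system in c and q, then p follows.
Solving: c = 1, q = 0, p = 36, so R(n) = 1 + 36/(n + 0).
Then R(-4) = 1 + 36/(-4) = -8.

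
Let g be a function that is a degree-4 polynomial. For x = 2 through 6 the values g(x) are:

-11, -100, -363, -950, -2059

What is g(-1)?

-8

Write g(x) = ax^4 + bx³ + cx² + dx + e; the 5 given values yield a linear system in the 5 coefficients.
Solving, g(x) = -2x^4 + 3x³ - 4x² + 4x + 5.
Then g(-1) = -8.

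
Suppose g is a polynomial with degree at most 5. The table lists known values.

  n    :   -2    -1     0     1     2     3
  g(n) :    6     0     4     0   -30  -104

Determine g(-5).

First differences: -6, 4, -4, -30, -74. Second differences: 10, -8, -26, -44. Third differences: -18, -18, -18.
Level-3 differences are constant, so g has degree 3.
Fitting a degree-3 polynomial gives g(n) = -3n³ - 4n² + 3n + 4.
Then g(-5) = 264.

264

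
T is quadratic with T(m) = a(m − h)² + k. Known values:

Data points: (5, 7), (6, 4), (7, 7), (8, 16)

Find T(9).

First differences -3, 3, 9; second difference 6 = 2a, so a = 3.
Expanding, the m-coefficient is −2ah = -6h; matching it to the data gives h = 6, and then k = 4.
So T(m) = 3(m − 6)² + 4.
T(9) = 3·3² + 4 = 31.

31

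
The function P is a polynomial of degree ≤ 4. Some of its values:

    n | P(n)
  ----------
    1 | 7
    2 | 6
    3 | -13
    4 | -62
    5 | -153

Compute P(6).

Write P(n) = an^4 + bn³ + cn² + dn + e; the 5 given values yield a linear system in the 5 coefficients.
Solving, the leading coefficient vanishes, and P(n) = -2n³ + 3n² + 4n + 2.
Then P(6) = -298.

-298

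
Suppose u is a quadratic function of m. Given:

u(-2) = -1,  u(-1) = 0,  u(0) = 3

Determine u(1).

Write u(m) = am² + bm + c; the 3 given values yield a linear system in the 3 coefficients.
Solving, u(m) = m² + 4m + 3.
Then u(1) = 8.

8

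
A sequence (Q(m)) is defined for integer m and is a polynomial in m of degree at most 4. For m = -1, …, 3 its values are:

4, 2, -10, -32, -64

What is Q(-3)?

-22

First differences: -2, -12, -22, -32. Second differences: -10, -10, -10.
Level-2 differences are constant, so Q has degree 2.
Fitting a degree-2 polynomial gives Q(m) = -5m² - 7m + 2.
Then Q(-3) = -22.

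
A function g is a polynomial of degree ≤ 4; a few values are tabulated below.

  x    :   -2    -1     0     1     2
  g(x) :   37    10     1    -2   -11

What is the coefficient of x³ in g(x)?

-2

First differences: -27, -9, -3, -9. Second differences: 18, 6, -6. Third differences: -12, -12.
Level-3 differences are constant, so g has degree 3.
Fitting a degree-3 polynomial gives g(x) = -2x³ + 3x² - 4x + 1.
The coefficient of x³ is -2.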